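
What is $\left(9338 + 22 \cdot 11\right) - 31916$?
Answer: $-22336$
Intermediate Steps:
$\left(9338 + 22 \cdot 11\right) - 31916 = \left(9338 + 242\right) - 31916 = 9580 - 31916 = -22336$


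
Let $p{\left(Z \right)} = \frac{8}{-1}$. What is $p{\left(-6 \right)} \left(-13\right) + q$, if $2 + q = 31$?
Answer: $133$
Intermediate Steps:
$p{\left(Z \right)} = -8$ ($p{\left(Z \right)} = 8 \left(-1\right) = -8$)
$q = 29$ ($q = -2 + 31 = 29$)
$p{\left(-6 \right)} \left(-13\right) + q = \left(-8\right) \left(-13\right) + 29 = 104 + 29 = 133$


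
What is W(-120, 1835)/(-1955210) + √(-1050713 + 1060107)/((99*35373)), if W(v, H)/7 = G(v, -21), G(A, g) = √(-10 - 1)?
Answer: √9394/3501927 - 7*I*√11/1955210 ≈ 2.7677e-5 - 1.1874e-5*I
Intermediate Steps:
G(A, g) = I*√11 (G(A, g) = √(-11) = I*√11)
W(v, H) = 7*I*√11 (W(v, H) = 7*(I*√11) = 7*I*√11)
W(-120, 1835)/(-1955210) + √(-1050713 + 1060107)/((99*35373)) = (7*I*√11)/(-1955210) + √(-1050713 + 1060107)/((99*35373)) = (7*I*√11)*(-1/1955210) + √9394/3501927 = -7*I*√11/1955210 + √9394*(1/3501927) = -7*I*√11/1955210 + √9394/3501927 = √9394/3501927 - 7*I*√11/1955210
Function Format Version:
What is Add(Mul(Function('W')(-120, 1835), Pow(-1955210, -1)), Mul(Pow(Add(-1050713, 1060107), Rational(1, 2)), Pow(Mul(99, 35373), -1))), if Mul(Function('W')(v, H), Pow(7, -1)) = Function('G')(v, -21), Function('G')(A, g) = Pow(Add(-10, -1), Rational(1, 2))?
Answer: Add(Mul(Rational(1, 3501927), Pow(9394, Rational(1, 2))), Mul(Rational(-7, 1955210), I, Pow(11, Rational(1, 2)))) ≈ Add(2.7677e-5, Mul(-1.1874e-5, I))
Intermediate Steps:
Function('G')(A, g) = Mul(I, Pow(11, Rational(1, 2))) (Function('G')(A, g) = Pow(-11, Rational(1, 2)) = Mul(I, Pow(11, Rational(1, 2))))
Function('W')(v, H) = Mul(7, I, Pow(11, Rational(1, 2))) (Function('W')(v, H) = Mul(7, Mul(I, Pow(11, Rational(1, 2)))) = Mul(7, I, Pow(11, Rational(1, 2))))
Add(Mul(Function('W')(-120, 1835), Pow(-1955210, -1)), Mul(Pow(Add(-1050713, 1060107), Rational(1, 2)), Pow(Mul(99, 35373), -1))) = Add(Mul(Mul(7, I, Pow(11, Rational(1, 2))), Pow(-1955210, -1)), Mul(Pow(Add(-1050713, 1060107), Rational(1, 2)), Pow(Mul(99, 35373), -1))) = Add(Mul(Mul(7, I, Pow(11, Rational(1, 2))), Rational(-1, 1955210)), Mul(Pow(9394, Rational(1, 2)), Pow(3501927, -1))) = Add(Mul(Rational(-7, 1955210), I, Pow(11, Rational(1, 2))), Mul(Pow(9394, Rational(1, 2)), Rational(1, 3501927))) = Add(Mul(Rational(-7, 1955210), I, Pow(11, Rational(1, 2))), Mul(Rational(1, 3501927), Pow(9394, Rational(1, 2)))) = Add(Mul(Rational(1, 3501927), Pow(9394, Rational(1, 2))), Mul(Rational(-7, 1955210), I, Pow(11, Rational(1, 2))))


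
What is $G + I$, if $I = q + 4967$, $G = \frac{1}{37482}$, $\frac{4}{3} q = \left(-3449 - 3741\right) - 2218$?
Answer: $- \frac{78299897}{37482} \approx -2089.0$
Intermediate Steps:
$q = -7056$ ($q = \frac{3 \left(\left(-3449 - 3741\right) - 2218\right)}{4} = \frac{3 \left(-7190 - 2218\right)}{4} = \frac{3}{4} \left(-9408\right) = -7056$)
$G = \frac{1}{37482} \approx 2.6679 \cdot 10^{-5}$
$I = -2089$ ($I = -7056 + 4967 = -2089$)
$G + I = \frac{1}{37482} - 2089 = - \frac{78299897}{37482}$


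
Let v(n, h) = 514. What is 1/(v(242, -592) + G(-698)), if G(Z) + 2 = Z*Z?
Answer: 1/487716 ≈ 2.0504e-6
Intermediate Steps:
G(Z) = -2 + Z² (G(Z) = -2 + Z*Z = -2 + Z²)
1/(v(242, -592) + G(-698)) = 1/(514 + (-2 + (-698)²)) = 1/(514 + (-2 + 487204)) = 1/(514 + 487202) = 1/487716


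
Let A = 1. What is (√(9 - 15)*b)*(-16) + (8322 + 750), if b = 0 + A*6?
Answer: 9072 - 96*I*√6 ≈ 9072.0 - 235.15*I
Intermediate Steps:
b = 6 (b = 0 + 1*6 = 0 + 6 = 6)
(√(9 - 15)*b)*(-16) + (8322 + 750) = (√(9 - 15)*6)*(-16) + (8322 + 750) = (√(-6)*6)*(-16) + 9072 = ((I*√6)*6)*(-16) + 9072 = (6*I*√6)*(-16) + 9072 = -96*I*√6 + 9072 = 9072 - 96*I*√6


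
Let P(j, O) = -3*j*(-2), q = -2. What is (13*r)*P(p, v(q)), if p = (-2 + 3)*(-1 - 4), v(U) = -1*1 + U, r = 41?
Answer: -15990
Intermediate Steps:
v(U) = -1 + U
p = -5 (p = 1*(-5) = -5)
P(j, O) = 6*j (P(j, O) = -(-6)*j = 6*j)
(13*r)*P(p, v(q)) = (13*41)*(6*(-5)) = 533*(-30) = -15990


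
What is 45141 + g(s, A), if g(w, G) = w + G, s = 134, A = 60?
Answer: 45335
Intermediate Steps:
g(w, G) = G + w
45141 + g(s, A) = 45141 + (60 + 134) = 45141 + 194 = 45335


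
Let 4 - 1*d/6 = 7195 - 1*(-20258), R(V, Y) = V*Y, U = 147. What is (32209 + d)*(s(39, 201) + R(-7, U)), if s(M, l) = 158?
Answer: 115394435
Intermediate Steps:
d = -164694 (d = 24 - 6*(7195 - 1*(-20258)) = 24 - 6*(7195 + 20258) = 24 - 6*27453 = 24 - 164718 = -164694)
(32209 + d)*(s(39, 201) + R(-7, U)) = (32209 - 164694)*(158 - 7*147) = -132485*(158 - 1029) = -132485*(-871) = 115394435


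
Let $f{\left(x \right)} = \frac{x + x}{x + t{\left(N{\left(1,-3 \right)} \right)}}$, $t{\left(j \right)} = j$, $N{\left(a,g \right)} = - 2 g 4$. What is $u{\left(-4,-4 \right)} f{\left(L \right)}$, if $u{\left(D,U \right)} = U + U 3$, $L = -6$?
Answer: $\frac{32}{3} \approx 10.667$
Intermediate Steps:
$N{\left(a,g \right)} = - 8 g$
$u{\left(D,U \right)} = 4 U$ ($u{\left(D,U \right)} = U + 3 U = 4 U$)
$f{\left(x \right)} = \frac{2 x}{24 + x}$ ($f{\left(x \right)} = \frac{x + x}{x - -24} = \frac{2 x}{x + 24} = \frac{2 x}{24 + x}$)
$u{\left(-4,-4 \right)} f{\left(L \right)} = 4 \left(-4\right) 2 \left(-6\right) \frac{1}{24 - 6} = - 16 \cdot 2 \left(-6\right) \frac{1}{18} = \left(-16\right) \left(- \frac{2}{3}\right) = \frac{32}{3}$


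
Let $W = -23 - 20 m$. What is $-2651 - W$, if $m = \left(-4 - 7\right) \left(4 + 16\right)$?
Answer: $-7028$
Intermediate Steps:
$m = -220$ ($m = \left(-11\right) 20 = -220$)
$W = 4377$ ($W = -23 - -4400 = -23 + 4400 = 4377$)
$-2651 - W = -2651 - 4377 = -7028$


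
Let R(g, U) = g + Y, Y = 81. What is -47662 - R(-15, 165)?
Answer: -47728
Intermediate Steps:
R(g, U) = 81 + g (R(g, U) = g + 81 = 81 + g)
-47662 - R(-15, 165) = -47662 - (81 - 15) = -47662 - 1*66 = -47662 - 66 = -47728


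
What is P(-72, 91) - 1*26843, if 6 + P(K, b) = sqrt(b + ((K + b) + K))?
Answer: -26849 + sqrt(38) ≈ -26843.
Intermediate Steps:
P(K, b) = -6 + sqrt(2*K + 2*b) (P(K, b) = -6 + sqrt(b + ((K + b) + K)) = -6 + sqrt(b + (b + 2*K)) = -6 + sqrt(2*K + 2*b))
P(-72, 91) - 1*26843 = (-6 + sqrt(2*(-72) + 2*91)) - 1*26843 = (-6 + sqrt(-144 + 182)) - 26843 = (-6 + sqrt(38)) - 26843 = -26849 + sqrt(38)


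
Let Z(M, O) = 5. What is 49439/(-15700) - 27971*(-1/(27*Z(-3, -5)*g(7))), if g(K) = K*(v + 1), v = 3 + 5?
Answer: 3733201/26705700 ≈ 0.13979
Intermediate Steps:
v = 8
g(K) = 9*K (g(K) = K*(8 + 1) = K*9 = 9*K)
49439/(-15700) - 27971*(-1/(27*Z(-3, -5)*g(7))) = 49439/(-15700) - 27971/((-27*5)*(9*7)) = 49439*(-1/15700) - 27971/((-135*63)) = -49439/15700 - 27971/(-8505) = -49439/15700 - 27971*(-1/8505) = -49439/15700 + 27971/8505 = 3733201/26705700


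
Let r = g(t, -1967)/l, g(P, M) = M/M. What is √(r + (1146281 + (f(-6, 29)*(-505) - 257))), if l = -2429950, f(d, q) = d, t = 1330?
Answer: √271390789893928202/485990 ≈ 1071.9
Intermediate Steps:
g(P, M) = 1
r = -1/2429950 (r = 1/(-2429950) = 1*(-1/2429950) = -1/2429950 ≈ -4.1153e-7)
√(r + (1146281 + (f(-6, 29)*(-505) - 257))) = √(-1/2429950 + (1146281 + (-6*(-505) - 257))) = √(-1/2429950 + (1146281 + (3030 - 257))) = √(-1/2429950 + (1146281 + 2773)) = √(-1/2429950 + 1149054) = √(2792143767299/2429950) = √271390789893928202/485990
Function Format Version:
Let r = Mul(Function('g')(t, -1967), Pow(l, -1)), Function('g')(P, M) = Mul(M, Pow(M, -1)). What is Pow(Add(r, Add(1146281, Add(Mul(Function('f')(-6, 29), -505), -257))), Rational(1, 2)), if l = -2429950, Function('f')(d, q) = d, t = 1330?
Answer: Mul(Rational(1, 485990), Pow(271390789893928202, Rational(1, 2))) ≈ 1071.9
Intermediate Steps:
Function('g')(P, M) = 1
r = Rational(-1, 2429950) (r = Mul(1, Pow(-2429950, -1)) = Mul(1, Rational(-1, 2429950)) = Rational(-1, 2429950) ≈ -4.1153e-7)
Pow(Add(r, Add(1146281, Add(Mul(Function('f')(-6, 29), -505), -257))), Rational(1, 2)) = Pow(Add(Rational(-1, 2429950), Add(1146281, Add(Mul(-6, -505), -257))), Rational(1, 2)) = Pow(Add(Rational(-1, 2429950), Add(1146281, Add(3030, -257))), Rational(1, 2)) = Pow(Add(Rational(-1, 2429950), Add(1146281, 2773)), Rational(1, 2)) = Pow(Add(Rational(-1, 2429950), 1149054), Rational(1, 2)) = Pow(Rational(2792143767299, 2429950), Rational(1, 2)) = Mul(Rational(1, 485990), Pow(271390789893928202, Rational(1, 2)))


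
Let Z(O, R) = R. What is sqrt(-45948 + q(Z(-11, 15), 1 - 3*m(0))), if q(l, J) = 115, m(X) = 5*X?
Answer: I*sqrt(45833) ≈ 214.09*I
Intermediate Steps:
sqrt(-45948 + q(Z(-11, 15), 1 - 3*m(0))) = sqrt(-45948 + 115) = sqrt(-45833) = I*sqrt(45833)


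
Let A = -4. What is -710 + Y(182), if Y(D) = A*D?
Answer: -1438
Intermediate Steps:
Y(D) = -4*D
-710 + Y(182) = -710 - 4*182 = -710 - 728 = -1438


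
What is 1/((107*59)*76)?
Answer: 1/479788 ≈ 2.0843e-6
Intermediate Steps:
1/((107*59)*76) = 1/(6313*76) = 1/479788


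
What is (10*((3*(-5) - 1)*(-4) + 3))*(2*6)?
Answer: 8040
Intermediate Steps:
(10*((3*(-5) - 1)*(-4) + 3))*(2*6) = (10*((-15 - 1)*(-4) + 3))*12 = (10*(-16*(-4) + 3))*12 = (10*(64 + 3))*12 = (10*67)*12 = 670*12 = 8040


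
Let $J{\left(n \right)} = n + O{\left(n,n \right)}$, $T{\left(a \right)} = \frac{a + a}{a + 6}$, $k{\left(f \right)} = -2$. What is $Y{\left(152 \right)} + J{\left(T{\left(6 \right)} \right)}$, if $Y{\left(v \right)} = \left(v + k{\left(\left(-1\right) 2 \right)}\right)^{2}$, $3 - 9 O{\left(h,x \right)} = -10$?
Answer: $\frac{202522}{9} \approx 22502.0$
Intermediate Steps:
$O{\left(h,x \right)} = \frac{13}{9}$ ($O{\left(h,x \right)} = \frac{1}{3} - - \frac{10}{9} = \frac{1}{3} + \frac{10}{9} = \frac{13}{9}$)
$T{\left(a \right)} = \frac{2 a}{6 + a}$
$Y{\left(v \right)} = \left(-2 + v\right)^{2}$ ($Y{\left(v \right)} = \left(v - 2\right)^{2} = \left(-2 + v\right)^{2}$)
$J{\left(n \right)} = \frac{13}{9} + n$ ($J{\left(n \right)} = n + \frac{13}{9} = \frac{13}{9} + n$)
$Y{\left(152 \right)} + J{\left(T{\left(6 \right)} \right)} = \left(-2 + 152\right)^{2} + \left(\frac{13}{9} + 2 \cdot 6 \frac{1}{6 + 6}\right) = 150^{2} + \left(\frac{13}{9} + 2 \cdot 6 \cdot \frac{1}{12}\right) = 22500 + \left(\frac{13}{9} + 2 \cdot 6 \cdot \frac{1}{12}\right) = 22500 + \left(\frac{13}{9} + 1\right) = 22500 + \frac{22}{9} = \frac{202522}{9}$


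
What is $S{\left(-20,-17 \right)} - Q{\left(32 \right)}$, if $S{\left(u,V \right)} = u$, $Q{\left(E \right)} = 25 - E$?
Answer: $-13$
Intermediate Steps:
$S{\left(-20,-17 \right)} - Q{\left(32 \right)} = -20 - \left(25 - 32\right) = -20 - -7 = -20 + 7 = -13$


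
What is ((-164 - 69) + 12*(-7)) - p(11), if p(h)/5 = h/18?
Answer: -5761/18 ≈ -320.06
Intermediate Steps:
p(h) = 5*h/18 (p(h) = 5*(h/18) = 5*h/18)
((-164 - 69) + 12*(-7)) - p(11) = ((-164 - 69) + 12*(-7)) - 5*11/18 = (-233 - 84) - 1*55/18 = -317 - 55/18 = -5761/18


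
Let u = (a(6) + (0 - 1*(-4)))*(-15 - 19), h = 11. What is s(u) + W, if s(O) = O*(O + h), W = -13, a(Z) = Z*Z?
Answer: 1834627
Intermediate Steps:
a(Z) = Z²
u = -1360 (u = (6² + (0 - 1*(-4)))*(-15 - 19) = (36 + (0 + 4))*(-34) = (36 + 4)*(-34) = 40*(-34) = -1360)
s(O) = O*(11 + O) (s(O) = O*(O + 11) = O*(11 + O))
s(u) + W = -1360*(11 - 1360) - 13 = -1360*(-1349) - 13 = 1834640 - 13 = 1834627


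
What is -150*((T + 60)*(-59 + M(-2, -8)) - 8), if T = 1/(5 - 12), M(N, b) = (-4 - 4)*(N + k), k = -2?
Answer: 1705350/7 ≈ 2.4362e+5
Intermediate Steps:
M(N, b) = 16 - 8*N (M(N, b) = (-4 - 4)*(N - 2) = -8*(-2 + N) = 16 - 8*N)
T = -⅐ (T = 1/(-7) = -⅐ ≈ -0.14286)
-150*((T + 60)*(-59 + M(-2, -8)) - 8) = -150*((-⅐ + 60)*(-59 + (16 - 8*(-2))) - 8) = -150*(419*(-59 + (16 + 16))/7 - 8) = -150*(419*(-59 + 32)/7 - 8) = -150*((419/7)*(-27) - 8) = -150*(-11313/7 - 8) = -150*(-11369/7) = 1705350/7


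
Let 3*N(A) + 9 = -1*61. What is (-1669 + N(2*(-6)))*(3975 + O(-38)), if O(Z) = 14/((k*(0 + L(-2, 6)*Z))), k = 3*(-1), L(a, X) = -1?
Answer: -1150285736/171 ≈ -6.7268e+6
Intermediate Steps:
k = -3
N(A) = -70/3 (N(A) = -3 + (-1*61)/3 = -3 + (1/3)*(-61) = -3 - 61/3 = -70/3)
O(Z) = 14/(3*Z) (O(Z) = 14/((-3*(0 - Z))) = 14/((-(-3)*Z)) = 14/((3*Z)) = 14*(1/(3*Z)) = 14/(3*Z))
(-1669 + N(2*(-6)))*(3975 + O(-38)) = (-1669 - 70/3)*(3975 + (14/3)/(-38)) = -5077*(3975 + (14/3)*(-1/38))/3 = -5077*(3975 - 7/57)/3 = -5077/3*226568/57 = -1150285736/171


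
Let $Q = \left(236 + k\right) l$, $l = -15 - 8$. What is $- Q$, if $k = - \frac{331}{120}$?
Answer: $\frac{643747}{120} \approx 5364.6$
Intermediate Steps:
$k = - \frac{331}{120}$ ($k = \left(-331\right) \frac{1}{120} = - \frac{331}{120} \approx -2.7583$)
$l = -23$
$Q = - \frac{643747}{120}$ ($Q = \left(236 - \frac{331}{120}\right) \left(-23\right) = \frac{27989}{120} \left(-23\right) = - \frac{643747}{120} \approx -5364.6$)
$- Q = \left(-1\right) \left(- \frac{643747}{120}\right) = \frac{643747}{120}$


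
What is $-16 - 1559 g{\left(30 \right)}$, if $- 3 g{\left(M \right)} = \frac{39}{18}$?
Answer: $\frac{19979}{18} \approx 1109.9$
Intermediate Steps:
$g{\left(M \right)} = - \frac{13}{18}$ ($g{\left(M \right)} = - \frac{39 \cdot \frac{1}{18}}{3} = \left(- \frac{1}{3}\right) \frac{13}{6} = - \frac{13}{18}$)
$-16 - 1559 g{\left(30 \right)} = -16 - - \frac{20267}{18} = -16 + \frac{20267}{18} = \frac{19979}{18}$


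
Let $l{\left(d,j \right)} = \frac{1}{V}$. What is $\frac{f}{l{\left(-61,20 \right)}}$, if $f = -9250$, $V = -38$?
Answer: $351500$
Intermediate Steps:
$l{\left(d,j \right)} = - \frac{1}{38}$ ($l{\left(d,j \right)} = \frac{1}{-38} = - \frac{1}{38}$)
$\frac{f}{l{\left(-61,20 \right)}} = - \frac{9250}{- \frac{1}{38}} = \left(-9250\right) \left(-38\right) = 351500$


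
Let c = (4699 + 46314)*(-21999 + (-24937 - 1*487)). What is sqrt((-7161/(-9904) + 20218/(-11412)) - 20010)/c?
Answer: -I*sqrt(110951240266793765)/5696407452747324 ≈ -5.8474e-8*I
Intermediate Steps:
c = -2419189499 (c = 51013*(-21999 + (-24937 - 487)) = 51013*(-21999 - 25424) = 51013*(-47423) = -2419189499)
sqrt((-7161/(-9904) + 20218/(-11412)) - 20010)/c = sqrt((-7161/(-9904) + 20218/(-11412)) - 20010)/(-2419189499) = sqrt((-7161*(-1/9904) + 20218*(-1/11412)) - 20010)*(-1/2419189499) = sqrt((7161/9904 - 10109/5706) - 20010)*(-1/2419189499) = sqrt(-29629435/28256112 - 20010)*(-1/2419189499) = sqrt(-565434430555/28256112)*(-1/2419189499) = (I*sqrt(110951240266793765)/2354676)*(-1/2419189499) = -I*sqrt(110951240266793765)/5696407452747324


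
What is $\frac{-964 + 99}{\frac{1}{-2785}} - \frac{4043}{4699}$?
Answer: $\frac{11320004432}{4699} \approx 2.409 \cdot 10^{6}$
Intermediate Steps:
$\frac{-964 + 99}{\frac{1}{-2785}} - \frac{4043}{4699} = - \frac{865}{- \frac{1}{2785}} - \frac{4043}{4699} = \left(-865\right) \left(-2785\right) - \frac{4043}{4699} = 2409025 - \frac{4043}{4699} = \frac{11320004432}{4699}$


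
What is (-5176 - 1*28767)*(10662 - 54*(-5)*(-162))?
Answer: 1122766554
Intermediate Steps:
(-5176 - 1*28767)*(10662 - 54*(-5)*(-162)) = (-5176 - 28767)*(10662 + 270*(-162)) = -33943*(10662 - 43740) = -33943*(-33078) = 1122766554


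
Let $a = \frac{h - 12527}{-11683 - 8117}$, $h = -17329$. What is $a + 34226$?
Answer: $\frac{28237694}{825} \approx 34228.0$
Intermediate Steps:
$a = \frac{1244}{825}$ ($a = \frac{-17329 - 12527}{-11683 - 8117} = - \frac{29856}{-19800} = \left(-29856\right) \left(- \frac{1}{19800}\right) = \frac{1244}{825} \approx 1.5079$)
$a + 34226 = \frac{1244}{825} + 34226 = \frac{28237694}{825}$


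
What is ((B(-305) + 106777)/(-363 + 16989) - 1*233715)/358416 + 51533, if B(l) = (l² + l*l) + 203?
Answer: 19192657486073/372439026 ≈ 51532.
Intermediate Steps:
B(l) = 203 + 2*l² (B(l) = (l² + l²) + 203 = 2*l² + 203 = 203 + 2*l²)
((B(-305) + 106777)/(-363 + 16989) - 1*233715)/358416 + 51533 = (((203 + 2*(-305)²) + 106777)/(-363 + 16989) - 1*233715)/358416 + 51533 = (((203 + 2*93025) + 106777)/16626 - 233715)*(1/358416) + 51533 = (((203 + 186050) + 106777)*(1/16626) - 233715)*(1/358416) + 51533 = ((186253 + 106777)*(1/16626) - 233715)*(1/358416) + 51533 = (293030*(1/16626) - 233715)*(1/358416) + 51533 = (146515/8313 - 233715)*(1/358416) + 51533 = -1942726280/8313*1/358416 + 51533 = -242840785/372439026 + 51533 = 19192657486073/372439026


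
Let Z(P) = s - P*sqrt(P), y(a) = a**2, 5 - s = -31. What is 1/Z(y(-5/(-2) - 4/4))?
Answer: 8/261 ≈ 0.030651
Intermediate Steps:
s = 36 (s = 5 - 1*(-31) = 5 + 31 = 36)
Z(P) = 36 - P**(3/2) (Z(P) = 36 - P*sqrt(P) = 36 - P**(3/2))
1/Z(y(-5/(-2) - 4/4)) = 1/(36 - ((-5/(-2) - 4/4)**2)**(3/2)) = 1/(36 - ((-5*(-1/2) - 4*1/4)**2)**(3/2)) = 1/(36 - ((5/2 - 1)**2)**(3/2)) = 1/(36 - ((3/2)**2)**(3/2)) = 1/(36 - (9/4)**(3/2)) = 1/(36 - 1*27/8) = 1/(36 - 27/8) = 1/(261/8) = 8/261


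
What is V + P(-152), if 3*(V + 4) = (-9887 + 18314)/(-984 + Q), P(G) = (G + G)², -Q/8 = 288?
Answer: 303847847/3288 ≈ 92411.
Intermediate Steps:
Q = -2304 (Q = -8*288 = -2304)
P(G) = 4*G² (P(G) = (2*G)² = 4*G²)
V = -15961/3288 (V = -4 + ((-9887 + 18314)/(-984 - 2304))/3 = -4 + (8427/(-3288))/3 = -4 + (8427*(-1/3288))/3 = -4 + (⅓)*(-2809/1096) = -4 - 2809/3288 = -15961/3288 ≈ -4.8543)
V + P(-152) = -15961/3288 + 4*(-152)² = -15961/3288 + 4*23104 = -15961/3288 + 92416 = 303847847/3288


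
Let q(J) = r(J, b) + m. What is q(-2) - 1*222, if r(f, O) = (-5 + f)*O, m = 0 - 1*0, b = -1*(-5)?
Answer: -257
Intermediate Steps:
b = 5
m = 0 (m = 0 + 0 = 0)
r(f, O) = O*(-5 + f)
q(J) = -25 + 5*J (q(J) = 5*(-5 + J) + 0 = (-25 + 5*J) + 0 = -25 + 5*J)
q(-2) - 1*222 = (-25 + 5*(-2)) - 1*222 = (-25 - 10) - 222 = -35 - 222 = -257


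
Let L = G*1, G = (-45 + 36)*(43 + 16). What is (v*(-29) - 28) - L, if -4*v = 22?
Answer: 1325/2 ≈ 662.50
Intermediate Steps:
G = -531 (G = -9*59 = -531)
v = -11/2 (v = -1/4*22 = -11/2 ≈ -5.5000)
L = -531 (L = -531*1 = -531)
(v*(-29) - 28) - L = (-11/2*(-29) - 28) - 1*(-531) = (319/2 - 28) + 531 = 263/2 + 531 = 1325/2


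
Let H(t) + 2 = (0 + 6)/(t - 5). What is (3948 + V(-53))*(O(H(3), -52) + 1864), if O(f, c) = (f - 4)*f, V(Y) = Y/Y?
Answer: 7538641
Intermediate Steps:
H(t) = -2 + 6/(-5 + t) (H(t) = -2 + (0 + 6)/(t - 5) = -2 + 6/(-5 + t))
V(Y) = 1
O(f, c) = f*(-4 + f) (O(f, c) = (-4 + f)*f = f*(-4 + f))
(3948 + V(-53))*(O(H(3), -52) + 1864) = (3948 + 1)*((2*(8 - 1*3)/(-5 + 3))*(-4 + 2*(8 - 1*3)/(-5 + 3)) + 1864) = 3949*((2*(8 - 3)/(-2))*(-4 + 2*(8 - 3)/(-2)) + 1864) = 3949*((2*(-½)*5)*(-4 + 2*(-½)*5) + 1864) = 3949*(-5*(-4 - 5) + 1864) = 3949*(-5*(-9) + 1864) = 3949*(45 + 1864) = 3949*1909 = 7538641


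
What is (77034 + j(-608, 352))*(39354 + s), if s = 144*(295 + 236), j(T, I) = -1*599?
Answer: 8852548830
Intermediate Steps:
j(T, I) = -599
s = 76464 (s = 144*531 = 76464)
(77034 + j(-608, 352))*(39354 + s) = (77034 - 599)*(39354 + 76464) = 76435*115818 = 8852548830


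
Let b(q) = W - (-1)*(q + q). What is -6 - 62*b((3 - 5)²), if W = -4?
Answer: -254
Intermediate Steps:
b(q) = -4 + 2*q (b(q) = -4 - (-1)*(q + q) = -4 - (-1)*2*q = -4 - (-2)*q = -4 + 2*q)
-6 - 62*b((3 - 5)²) = -6 - 62*(-4 + 2*(3 - 5)²) = -6 - 62*(-4 + 2*(-2)²) = -6 - 62*(-4 + 2*4) = -6 - 62*(-4 + 8) = -6 - 62*4 = -6 - 248 = -254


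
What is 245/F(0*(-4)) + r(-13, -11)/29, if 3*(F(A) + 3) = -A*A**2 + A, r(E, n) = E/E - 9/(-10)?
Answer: -70993/870 ≈ -81.601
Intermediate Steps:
r(E, n) = 19/10 (r(E, n) = 1 - 9*(-1/10) = 1 + 9/10 = 19/10)
F(A) = -3 - A**3/3 + A/3 (F(A) = -3 + (-A*A**2 + A)/3 = -3 + (-A**3 + A)/3 = -3 + (A - A**3)/3 = -3 + (-A**3/3 + A/3) = -3 - A**3/3 + A/3)
245/F(0*(-4)) + r(-13, -11)/29 = 245/(-3 - (0*(-4))**3/3 + (0*(-4))/3) + (19/10)/29 = 245/(-3 - 1/3*0**3 + (1/3)*0) + (19/10)*(1/29) = 245/(-3 - 1/3*0 + 0) + 19/290 = 245/(-3 + 0 + 0) + 19/290 = 245/(-3) + 19/290 = 245*(-1/3) + 19/290 = -245/3 + 19/290 = -70993/870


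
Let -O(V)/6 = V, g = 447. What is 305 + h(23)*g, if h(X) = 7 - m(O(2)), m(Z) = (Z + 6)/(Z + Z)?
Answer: 13289/4 ≈ 3322.3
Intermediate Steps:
O(V) = -6*V
m(Z) = (6 + Z)/(2*Z) (m(Z) = (6 + Z)/((2*Z)) = (6 + Z)*(1/(2*Z)) = (6 + Z)/(2*Z))
h(X) = 27/4 (h(X) = 7 - (6 - 6*2)/(2*((-6*2))) = 7 - (6 - 12)/(2*(-12)) = 7 - (-1)*(-6)/(2*12) = 7 - 1*1/4 = 7 - 1/4 = 27/4)
305 + h(23)*g = 305 + (27/4)*447 = 305 + 12069/4 = 13289/4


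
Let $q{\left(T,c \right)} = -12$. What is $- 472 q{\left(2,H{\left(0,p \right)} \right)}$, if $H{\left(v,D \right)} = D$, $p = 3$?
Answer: $5664$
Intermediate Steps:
$- 472 q{\left(2,H{\left(0,p \right)} \right)} = \left(-472\right) \left(-12\right) = 5664$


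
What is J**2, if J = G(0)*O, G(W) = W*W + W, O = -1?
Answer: 0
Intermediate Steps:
G(W) = W + W**2 (G(W) = W**2 + W = W + W**2)
J = 0 (J = (0*(1 + 0))*(-1) = (0*1)*(-1) = 0*(-1) = 0)
J**2 = 0**2 = 0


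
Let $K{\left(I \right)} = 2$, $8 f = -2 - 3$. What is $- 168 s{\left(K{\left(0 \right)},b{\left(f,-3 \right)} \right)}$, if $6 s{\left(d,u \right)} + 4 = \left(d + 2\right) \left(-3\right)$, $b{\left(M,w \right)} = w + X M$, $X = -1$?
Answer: $448$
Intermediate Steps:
$f = - \frac{5}{8}$ ($f = \frac{-2 - 3}{8} = \frac{1}{8} \left(-5\right) = - \frac{5}{8} \approx -0.625$)
$b{\left(M,w \right)} = w - M$
$s{\left(d,u \right)} = - \frac{5}{3} - \frac{d}{2}$ ($s{\left(d,u \right)} = - \frac{2}{3} + \frac{\left(d + 2\right) \left(-3\right)}{6} = - \frac{2}{3} + \frac{\left(2 + d\right) \left(-3\right)}{6} = - \frac{2}{3} + \frac{-6 - 3 d}{6} = - \frac{2}{3} - \left(1 + \frac{d}{2}\right) = - \frac{5}{3} - \frac{d}{2}$)
$- 168 s{\left(K{\left(0 \right)},b{\left(f,-3 \right)} \right)} = - 168 \left(- \frac{5}{3} - 1\right) = \left(-168\right) \left(- \frac{8}{3}\right) = 448$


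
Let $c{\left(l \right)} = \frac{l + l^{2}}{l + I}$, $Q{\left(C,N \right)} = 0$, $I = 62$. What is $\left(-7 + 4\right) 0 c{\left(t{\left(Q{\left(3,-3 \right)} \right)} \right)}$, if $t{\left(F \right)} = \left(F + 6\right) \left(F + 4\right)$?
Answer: $0$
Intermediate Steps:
$t{\left(F \right)} = \left(4 + F\right) \left(6 + F\right)$ ($t{\left(F \right)} = \left(6 + F\right) \left(4 + F\right) = \left(4 + F\right) \left(6 + F\right)$)
$c{\left(l \right)} = \frac{l + l^{2}}{62 + l}$ ($c{\left(l \right)} = \frac{l + l^{2}}{l + 62} = \frac{l + l^{2}}{62 + l}$)
$\left(-7 + 4\right) 0 c{\left(t{\left(Q{\left(3,-3 \right)} \right)} \right)} = \left(-7 + 4\right) 0 \frac{\left(24 + 0^{2} + 10 \cdot 0\right) \left(1 + \left(24 + 0^{2} + 10 \cdot 0\right)\right)}{62 + \left(24 + 0^{2} + 10 \cdot 0\right)} = \left(-3\right) 0 \frac{\left(24 + 0 + 0\right) \left(1 + \left(24 + 0 + 0\right)\right)}{62 + \left(24 + 0 + 0\right)} = 0 \frac{24 \left(1 + 24\right)}{62 + 24} = 0 \cdot 24 \cdot \frac{1}{86} \cdot 25 = 0 \cdot \frac{300}{43} = 0$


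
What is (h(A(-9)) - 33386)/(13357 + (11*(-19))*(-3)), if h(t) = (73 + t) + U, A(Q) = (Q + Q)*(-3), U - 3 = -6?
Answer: -16631/6992 ≈ -2.3786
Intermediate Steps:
U = -3 (U = 3 - 6 = -3)
A(Q) = -6*Q (A(Q) = (2*Q)*(-3) = -6*Q)
h(t) = 70 + t (h(t) = (73 + t) - 3 = 70 + t)
(h(A(-9)) - 33386)/(13357 + (11*(-19))*(-3)) = ((70 - 6*(-9)) - 33386)/(13357 + (11*(-19))*(-3)) = ((70 + 54) - 33386)/(13357 - 209*(-3)) = (124 - 33386)/(13357 + 627) = -33262/13984 = -33262*1/13984 = -16631/6992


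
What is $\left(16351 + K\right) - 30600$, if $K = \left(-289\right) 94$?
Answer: $-41415$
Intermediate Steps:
$K = -27166$
$\left(16351 + K\right) - 30600 = \left(16351 - 27166\right) - 30600 = -10815 - 30600 = -41415$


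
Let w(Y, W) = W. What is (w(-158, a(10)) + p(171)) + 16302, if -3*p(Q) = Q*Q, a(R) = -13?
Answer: 6542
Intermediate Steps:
p(Q) = -Q²/3 (p(Q) = -Q*Q/3 = -Q²/3)
(w(-158, a(10)) + p(171)) + 16302 = (-13 - ⅓*171²) + 16302 = (-13 - ⅓*29241) + 16302 = (-13 - 9747) + 16302 = -9760 + 16302 = 6542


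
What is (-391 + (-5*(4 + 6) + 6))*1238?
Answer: -538530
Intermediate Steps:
(-391 + (-5*(4 + 6) + 6))*1238 = (-391 + (-5*10 + 6))*1238 = (-391 + (-50 + 6))*1238 = (-391 - 44)*1238 = -435*1238 = -538530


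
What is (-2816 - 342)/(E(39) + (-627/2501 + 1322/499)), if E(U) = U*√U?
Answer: 5898861925152029/46190235489459859 - 95912500117885581*√39/46190235489459859 ≈ -12.840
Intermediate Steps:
E(U) = U^(3/2)
(-2816 - 342)/(E(39) + (-627/2501 + 1322/499)) = (-2816 - 342)/(39^(3/2) + (-627/2501 + 1322/499)) = -3158/(39*√39 + (-627*1/2501 + 1322*(1/499))) = -3158/(39*√39 + (-627/2501 + 1322/499)) = -3158/(39*√39 + 2993449/1247999) = -3158/(2993449/1247999 + 39*√39)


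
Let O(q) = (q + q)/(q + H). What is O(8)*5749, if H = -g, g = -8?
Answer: 5749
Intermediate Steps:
H = 8 (H = -1*(-8) = 8)
O(q) = 2*q/(8 + q) (O(q) = (q + q)/(q + 8) = (2*q)/(8 + q) = 2*q/(8 + q))
O(8)*5749 = (2*8/(8 + 8))*5749 = (2*8/16)*5749 = (2*8*(1/16))*5749 = 1*5749 = 5749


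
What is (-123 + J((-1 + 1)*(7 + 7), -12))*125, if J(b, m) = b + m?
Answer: -16875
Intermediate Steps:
(-123 + J((-1 + 1)*(7 + 7), -12))*125 = (-123 + ((-1 + 1)*(7 + 7) - 12))*125 = (-123 + (0*14 - 12))*125 = (-123 + (0 - 12))*125 = (-123 - 12)*125 = -135*125 = -16875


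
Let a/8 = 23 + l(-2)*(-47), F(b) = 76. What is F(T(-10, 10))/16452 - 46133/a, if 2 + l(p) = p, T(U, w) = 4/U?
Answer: -189712957/6942744 ≈ -27.325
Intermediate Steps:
l(p) = -2 + p
a = 1688 (a = 8*(23 + (-2 - 2)*(-47)) = 8*(23 - 4*(-47)) = 8*(23 + 188) = 8*211 = 1688)
F(T(-10, 10))/16452 - 46133/a = 76/16452 - 46133/1688 = 76*(1/16452) - 46133*1/1688 = 19/4113 - 46133/1688 = -189712957/6942744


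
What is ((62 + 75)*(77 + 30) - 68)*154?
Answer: 2247014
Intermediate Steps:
((62 + 75)*(77 + 30) - 68)*154 = (137*107 - 68)*154 = (14659 - 68)*154 = 14591*154 = 2247014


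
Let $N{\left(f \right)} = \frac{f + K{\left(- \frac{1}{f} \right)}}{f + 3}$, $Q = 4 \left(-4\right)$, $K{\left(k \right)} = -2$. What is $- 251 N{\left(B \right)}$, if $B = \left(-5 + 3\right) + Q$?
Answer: $- \frac{1004}{3} \approx -334.67$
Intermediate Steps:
$Q = -16$
$B = -18$ ($B = \left(-5 + 3\right) - 16 = -2 - 16 = -18$)
$N{\left(f \right)} = \frac{-2 + f}{3 + f}$ ($N{\left(f \right)} = \frac{f - 2}{f + 3} = \frac{-2 + f}{3 + f}$)
$- 251 N{\left(B \right)} = - 251 \frac{-2 - 18}{3 - 18} = - 251 \frac{1}{-15} \left(-20\right) = - 251 \left(\left(- \frac{1}{15}\right) \left(-20\right)\right) = \left(-251\right) \frac{4}{3} = - \frac{1004}{3}$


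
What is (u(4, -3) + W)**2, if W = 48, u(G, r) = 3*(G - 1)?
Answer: 3249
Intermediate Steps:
u(G, r) = -3 + 3*G (u(G, r) = 3*(-1 + G) = -3 + 3*G)
(u(4, -3) + W)**2 = ((-3 + 3*4) + 48)**2 = ((-3 + 12) + 48)**2 = (9 + 48)**2 = 57**2 = 3249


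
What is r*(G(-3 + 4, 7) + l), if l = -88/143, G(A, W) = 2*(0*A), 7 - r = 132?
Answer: 1000/13 ≈ 76.923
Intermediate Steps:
r = -125 (r = 7 - 1*132 = 7 - 132 = -125)
G(A, W) = 0 (G(A, W) = 2*0 = 0)
l = -8/13 (l = -88*1/143 = -8/13 ≈ -0.61539)
r*(G(-3 + 4, 7) + l) = -125*(0 - 8/13) = -125*(-8/13) = 1000/13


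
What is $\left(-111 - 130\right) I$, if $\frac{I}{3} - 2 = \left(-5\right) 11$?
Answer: $38319$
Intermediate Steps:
$I = -159$ ($I = 6 + 3 \left(\left(-5\right) 11\right) = 6 + 3 \left(-55\right) = 6 - 165 = -159$)
$\left(-111 - 130\right) I = \left(-111 - 130\right) \left(-159\right) = \left(-241\right) \left(-159\right) = 38319$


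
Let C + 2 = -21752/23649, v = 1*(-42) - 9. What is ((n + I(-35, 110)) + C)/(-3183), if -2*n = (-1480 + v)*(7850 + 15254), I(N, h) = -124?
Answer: -418255861162/75274767 ≈ -5556.4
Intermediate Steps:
v = -51 (v = -42 - 9 = -51)
C = -69050/23649 (C = -2 - 21752/23649 = -69050/23649 ≈ -2.9198)
n = 17686112 (n = -(-1480 - 51)*(7850 + 15254)/2 = -(-1531)*23104/2 = -½*(-35372224) = 17686112)
((n + I(-35, 110)) + C)/(-3183) = ((17686112 - 124) - 69050/23649)/(-3183) = (17685988 - 69050/23649)*(-1/3183) = (418255861162/23649)*(-1/3183) = -418255861162/75274767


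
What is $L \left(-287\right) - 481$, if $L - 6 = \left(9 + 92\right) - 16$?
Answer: $-26598$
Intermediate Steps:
$L = 91$ ($L = 6 + \left(\left(9 + 92\right) - 16\right) = 6 + \left(101 - 16\right) = 6 + 85 = 91$)
$L \left(-287\right) - 481 = 91 \left(-287\right) - 481 = -26117 - 481 = -26598$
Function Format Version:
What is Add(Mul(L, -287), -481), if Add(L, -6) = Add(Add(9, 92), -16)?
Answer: -26598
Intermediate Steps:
L = 91 (L = Add(6, Add(Add(9, 92), -16)) = Add(6, Add(101, -16)) = Add(6, 85) = 91)
Add(Mul(L, -287), -481) = Add(Mul(91, -287), -481) = Add(-26117, -481) = -26598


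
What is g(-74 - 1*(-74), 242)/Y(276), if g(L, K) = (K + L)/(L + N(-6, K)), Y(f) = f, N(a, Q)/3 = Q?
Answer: 1/828 ≈ 0.0012077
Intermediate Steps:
N(a, Q) = 3*Q
g(L, K) = (K + L)/(L + 3*K)
g(-74 - 1*(-74), 242)/Y(276) = ((242 + (-74 - 1*(-74)))/((-74 - 1*(-74)) + 3*242))/276 = ((242 + (-74 + 74))/((-74 + 74) + 726))*(1/276) = ((242 + 0)/(0 + 726))*(1/276) = (242/726)*(1/276) = ((1/726)*242)*(1/276) = (1/3)*(1/276) = 1/828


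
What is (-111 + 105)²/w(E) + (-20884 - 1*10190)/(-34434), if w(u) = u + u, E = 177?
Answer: 339995/338601 ≈ 1.0041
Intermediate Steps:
w(u) = 2*u
(-111 + 105)²/w(E) + (-20884 - 1*10190)/(-34434) = (-111 + 105)²/((2*177)) + (-20884 - 1*10190)/(-34434) = (-6)²/354 + (-20884 - 10190)*(-1/34434) = 36*(1/354) - 31074*(-1/34434) = 6/59 + 5179/5739 = 339995/338601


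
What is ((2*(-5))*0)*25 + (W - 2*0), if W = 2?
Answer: 2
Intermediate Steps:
((2*(-5))*0)*25 + (W - 2*0) = ((2*(-5))*0)*25 + (2 - 2*0) = -10*0*25 + (2 + 0) = 0*25 + 2 = 0 + 2 = 2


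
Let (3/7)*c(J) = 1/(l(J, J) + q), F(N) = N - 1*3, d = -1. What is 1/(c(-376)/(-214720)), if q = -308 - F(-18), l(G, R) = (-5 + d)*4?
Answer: 200333760/7 ≈ 2.8619e+7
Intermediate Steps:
F(N) = -3 + N (F(N) = N - 3 = -3 + N)
l(G, R) = -24 (l(G, R) = (-5 - 1)*4 = -6*4 = -24)
q = -287 (q = -308 - (-3 - 18) = -308 - 1*(-21) = -308 + 21 = -287)
c(J) = -7/933 (c(J) = 7/(3*(-24 - 287)) = (7/3)/(-311) = (7/3)*(-1/311) = -7/933)
1/(c(-376)/(-214720)) = 1/(-7/933/(-214720)) = 1/(-7/933*(-1/214720)) = 1/(7/200333760) = 200333760/7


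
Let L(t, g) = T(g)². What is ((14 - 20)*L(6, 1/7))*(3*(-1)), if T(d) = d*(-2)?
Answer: 72/49 ≈ 1.4694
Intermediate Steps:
T(d) = -2*d
L(t, g) = 4*g² (L(t, g) = (-2*g)² = 4*g²)
((14 - 20)*L(6, 1/7))*(3*(-1)) = ((14 - 20)*(4*(1/7)²))*(3*(-1)) = -24*(⅐)²*(-3) = -24/49*(-3) = 72/49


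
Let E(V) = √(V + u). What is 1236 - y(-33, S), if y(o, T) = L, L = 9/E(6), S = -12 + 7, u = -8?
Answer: 1236 + 9*I*√2/2 ≈ 1236.0 + 6.364*I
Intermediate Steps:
E(V) = √(-8 + V) (E(V) = √(V - 8) = √(-8 + V))
S = -5
L = -9*I*√2/2 (L = 9/(√(-8 + 6)) = 9/(√(-2)) = 9/((I*√2)) = 9*(-I*√2/2) = -9*I*√2/2 ≈ -6.364*I)
y(o, T) = -9*I*√2/2
1236 - y(-33, S) = 1236 - (-9)*I*√2/2 = 1236 + 9*I*√2/2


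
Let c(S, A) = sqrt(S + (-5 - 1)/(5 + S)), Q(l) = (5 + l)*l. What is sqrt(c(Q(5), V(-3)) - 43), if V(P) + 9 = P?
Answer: sqrt(-130075 + 770*sqrt(770))/55 ≈ 5.9947*I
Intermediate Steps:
V(P) = -9 + P
Q(l) = l*(5 + l)
c(S, A) = sqrt(S - 6/(5 + S))
sqrt(c(Q(5), V(-3)) - 43) = sqrt(sqrt((-6 + (5*(5 + 5))*(5 + 5*(5 + 5)))/(5 + 5*(5 + 5))) - 43) = sqrt(sqrt((-6 + (5*10)*(5 + 5*10))/(5 + 5*10)) - 43) = sqrt(sqrt((-6 + 50*(5 + 50))/(5 + 50)) - 43) = sqrt(sqrt((-6 + 50*55)/55) - 43) = sqrt(sqrt((-6 + 2750)/55) - 43) = sqrt(sqrt((1/55)*2744) - 43) = sqrt(sqrt(2744/55) - 43) = sqrt(14*sqrt(770)/55 - 43) = sqrt(-43 + 14*sqrt(770)/55)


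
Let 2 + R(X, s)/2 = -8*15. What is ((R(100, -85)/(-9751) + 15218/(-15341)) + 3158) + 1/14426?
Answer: 6812835313988155/2157986652766 ≈ 3157.0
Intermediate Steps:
R(X, s) = -244 (R(X, s) = -4 + 2*(-8*15) = -4 + 2*(-120) = -4 - 240 = -244)
((R(100, -85)/(-9751) + 15218/(-15341)) + 3158) + 1/14426 = ((-244/(-9751) + 15218/(-15341)) + 3158) + 1/14426 = ((-244*(-1/9751) + 15218*(-1/15341)) + 3158) + 1/14426 = ((244/9751 - 15218/15341) + 3158) + 1/14426 = (-144647514/149590091 + 3158) + 1/14426 = 472260859864/149590091 + 1/14426 = 6812835313988155/2157986652766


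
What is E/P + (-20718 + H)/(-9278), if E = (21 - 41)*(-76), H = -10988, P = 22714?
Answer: 183568161/52685123 ≈ 3.4842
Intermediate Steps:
E = 1520 (E = -20*(-76) = 1520)
E/P + (-20718 + H)/(-9278) = 1520/22714 + (-20718 - 10988)/(-9278) = 1520*(1/22714) - 31706*(-1/9278) = 760/11357 + 15853/4639 = 183568161/52685123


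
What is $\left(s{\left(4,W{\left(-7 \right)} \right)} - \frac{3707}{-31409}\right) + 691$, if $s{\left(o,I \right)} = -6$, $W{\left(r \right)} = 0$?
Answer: $\frac{21518872}{31409} \approx 685.12$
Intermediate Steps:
$\left(s{\left(4,W{\left(-7 \right)} \right)} - \frac{3707}{-31409}\right) + 691 = \left(-6 - \frac{3707}{-31409}\right) + 691 = \left(-6 - - \frac{3707}{31409}\right) + 691 = \left(-6 + \frac{3707}{31409}\right) + 691 = - \frac{184747}{31409} + 691 = \frac{21518872}{31409}$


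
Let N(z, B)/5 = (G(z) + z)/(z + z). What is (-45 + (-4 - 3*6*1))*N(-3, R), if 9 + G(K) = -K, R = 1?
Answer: -1005/2 ≈ -502.50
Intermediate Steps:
G(K) = -9 - K
N(z, B) = -45/(2*z) (N(z, B) = 5*(((-9 - z) + z)/(z + z)) = 5*(-9*1/(2*z)) = 5*(-9/(2*z)) = -45/(2*z))
(-45 + (-4 - 3*6*1))*N(-3, R) = (-45 + (-4 - 3*6*1))*(-45/2/(-3)) = (-45 + (-4 - 18*1))*(-45/2*(-1/3)) = (-45 + (-4 - 18))*(15/2) = (-45 - 22)*(15/2) = -67*15/2 = -1005/2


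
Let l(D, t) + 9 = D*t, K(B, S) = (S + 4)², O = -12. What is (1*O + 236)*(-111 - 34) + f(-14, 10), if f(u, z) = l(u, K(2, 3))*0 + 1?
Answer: -32479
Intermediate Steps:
K(B, S) = (4 + S)²
l(D, t) = -9 + D*t
f(u, z) = 1 (f(u, z) = (-9 + u*(4 + 3)²)*0 + 1 = (-9 + u*7²)*0 + 1 = (-9 + u*49)*0 + 1 = (-9 + 49*u)*0 + 1 = 0 + 1 = 1)
(1*O + 236)*(-111 - 34) + f(-14, 10) = (1*(-12) + 236)*(-111 - 34) + 1 = (-12 + 236)*(-145) + 1 = 224*(-145) + 1 = -32480 + 1 = -32479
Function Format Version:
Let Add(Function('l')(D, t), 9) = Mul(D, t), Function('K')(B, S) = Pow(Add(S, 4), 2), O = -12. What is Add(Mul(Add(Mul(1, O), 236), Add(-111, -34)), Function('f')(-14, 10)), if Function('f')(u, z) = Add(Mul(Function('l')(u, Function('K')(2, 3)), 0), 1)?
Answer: -32479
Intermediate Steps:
Function('K')(B, S) = Pow(Add(4, S), 2)
Function('l')(D, t) = Add(-9, Mul(D, t))
Function('f')(u, z) = 1 (Function('f')(u, z) = Add(Mul(Add(-9, Mul(u, Pow(Add(4, 3), 2))), 0), 1) = Add(Mul(Add(-9, Mul(u, Pow(7, 2))), 0), 1) = Add(Mul(Add(-9, Mul(u, 49)), 0), 1) = Add(Mul(Add(-9, Mul(49, u)), 0), 1) = Add(0, 1) = 1)
Add(Mul(Add(Mul(1, O), 236), Add(-111, -34)), Function('f')(-14, 10)) = Add(Mul(Add(Mul(1, -12), 236), Add(-111, -34)), 1) = Add(Mul(Add(-12, 236), -145), 1) = Add(Mul(224, -145), 1) = Add(-32480, 1) = -32479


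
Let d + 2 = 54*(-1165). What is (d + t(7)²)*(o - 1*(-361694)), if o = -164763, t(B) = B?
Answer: -12379673453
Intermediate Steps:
d = -62912 (d = -2 + 54*(-1165) = -2 - 62910 = -62912)
(d + t(7)²)*(o - 1*(-361694)) = (-62912 + 7²)*(-164763 - 1*(-361694)) = (-62912 + 49)*(-164763 + 361694) = -62863*196931 = -12379673453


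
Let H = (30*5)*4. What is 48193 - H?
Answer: 47593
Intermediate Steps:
H = 600 (H = 150*4 = 600)
48193 - H = 48193 - 1*600 = 48193 - 600 = 47593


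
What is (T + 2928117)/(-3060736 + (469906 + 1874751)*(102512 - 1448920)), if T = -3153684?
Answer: 75189/1052289334264 ≈ 7.1453e-8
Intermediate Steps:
(T + 2928117)/(-3060736 + (469906 + 1874751)*(102512 - 1448920)) = (-3153684 + 2928117)/(-3060736 + (469906 + 1874751)*(102512 - 1448920)) = -225567/(-3060736 + 2344657*(-1346408)) = -225567/(-3060736 - 3156864942056) = -225567/(-3156868002792) = -225567*(-1/3156868002792) = 75189/1052289334264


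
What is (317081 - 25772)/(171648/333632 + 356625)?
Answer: 506197939/619696269 ≈ 0.81685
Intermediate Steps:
(317081 - 25772)/(171648/333632 + 356625) = 291309/(171648*(1/333632) + 356625) = 291309/(2682/5213 + 356625) = 291309/(1859088807/5213) = 291309*(5213/1859088807) = 506197939/619696269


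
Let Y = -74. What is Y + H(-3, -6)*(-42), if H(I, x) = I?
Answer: 52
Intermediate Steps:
Y + H(-3, -6)*(-42) = -74 - 3*(-42) = -74 + 126 = 52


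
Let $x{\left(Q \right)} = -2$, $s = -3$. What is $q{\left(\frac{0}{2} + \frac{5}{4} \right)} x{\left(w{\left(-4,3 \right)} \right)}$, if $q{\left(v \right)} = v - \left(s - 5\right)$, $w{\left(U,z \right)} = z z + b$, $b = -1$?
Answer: $- \frac{37}{2} \approx -18.5$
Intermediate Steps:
$w{\left(U,z \right)} = -1 + z^{2}$ ($w{\left(U,z \right)} = z z - 1 = z^{2} - 1 = -1 + z^{2}$)
$q{\left(v \right)} = 8 + v$ ($q{\left(v \right)} = v - \left(-3 - 5\right) = v - -8 = v + 8 = 8 + v$)
$q{\left(\frac{0}{2} + \frac{5}{4} \right)} x{\left(w{\left(-4,3 \right)} \right)} = \left(8 + \left(\frac{0}{2} + \frac{5}{4}\right)\right) \left(-2\right) = \left(8 + \left(0 \cdot \frac{1}{2} + 5 \cdot \frac{1}{4}\right)\right) \left(-2\right) = \left(8 + \left(0 + \frac{5}{4}\right)\right) \left(-2\right) = \left(8 + \frac{5}{4}\right) \left(-2\right) = \frac{37}{4} \left(-2\right) = - \frac{37}{2}$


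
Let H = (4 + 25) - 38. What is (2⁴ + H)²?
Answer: 49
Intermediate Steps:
H = -9 (H = 29 - 38 = -9)
(2⁴ + H)² = (2⁴ - 9)² = (16 - 9)² = 7² = 49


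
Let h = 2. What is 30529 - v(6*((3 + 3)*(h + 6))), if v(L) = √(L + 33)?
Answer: 30529 - √321 ≈ 30511.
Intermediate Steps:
v(L) = √(33 + L)
30529 - v(6*((3 + 3)*(h + 6))) = 30529 - √(33 + 6*((3 + 3)*(2 + 6))) = 30529 - √(33 + 6*(6*8)) = 30529 - √(33 + 6*48) = 30529 - √(33 + 288) = 30529 - √321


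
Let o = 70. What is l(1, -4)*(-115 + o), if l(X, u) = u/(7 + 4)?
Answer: 180/11 ≈ 16.364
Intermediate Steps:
l(X, u) = u/11
l(1, -4)*(-115 + o) = ((1/11)*(-4))*(-115 + 70) = -4/11*(-45) = 180/11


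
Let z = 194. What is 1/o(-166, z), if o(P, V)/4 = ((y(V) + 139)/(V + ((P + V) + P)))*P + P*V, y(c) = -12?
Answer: -7/912253 ≈ -7.6733e-6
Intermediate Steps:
o(P, V) = 4*P*V + 508*P/(2*P + 2*V) (o(P, V) = 4*(((-12 + 139)/(V + ((P + V) + P)))*P + P*V) = 4*((127/(V + (V + 2*P)))*P + P*V) = 4*((127/(2*P + 2*V))*P + P*V) = 4*(127*P/(2*P + 2*V) + P*V) = 4*(P*V + 127*P/(2*P + 2*V)) = 4*P*V + 508*P/(2*P + 2*V))
1/o(-166, z) = 1/(2*(-166)*(127 + 2*194² + 2*(-166)*194)/(-166 + 194)) = 1/(2*(-166)*(127 + 2*37636 - 64408)/28) = 1/(2*(-166)*(1/28)*(127 + 75272 - 64408)) = 1/(2*(-166)*(1/28)*10991) = 1/(-912253/7) = -7/912253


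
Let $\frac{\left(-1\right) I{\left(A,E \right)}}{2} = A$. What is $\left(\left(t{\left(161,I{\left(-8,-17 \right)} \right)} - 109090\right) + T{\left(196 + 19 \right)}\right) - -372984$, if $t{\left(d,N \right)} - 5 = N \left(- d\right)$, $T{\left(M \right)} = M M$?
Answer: $307548$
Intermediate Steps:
$I{\left(A,E \right)} = - 2 A$
$T{\left(M \right)} = M^{2}$
$t{\left(d,N \right)} = 5 - N d$ ($t{\left(d,N \right)} = 5 + N \left(- d\right) = 5 - N d$)
$\left(\left(t{\left(161,I{\left(-8,-17 \right)} \right)} - 109090\right) + T{\left(196 + 19 \right)}\right) - -372984 = \left(\left(\left(5 - \left(-2\right) \left(-8\right) 161\right) - 109090\right) + \left(196 + 19\right)^{2}\right) - -372984 = \left(\left(\left(5 - 16 \cdot 161\right) - 109090\right) + 215^{2}\right) + 372984 = \left(\left(\left(5 - 2576\right) - 109090\right) + 46225\right) + 372984 = \left(\left(-2571 - 109090\right) + 46225\right) + 372984 = \left(-111661 + 46225\right) + 372984 = -65436 + 372984 = 307548$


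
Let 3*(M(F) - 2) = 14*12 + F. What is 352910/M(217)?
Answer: 1058730/391 ≈ 2707.8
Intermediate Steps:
M(F) = 58 + F/3 (M(F) = 2 + (14*12 + F)/3 = 2 + (168 + F)/3 = 2 + (56 + F/3) = 58 + F/3)
352910/M(217) = 352910/(58 + (⅓)*217) = 352910/(58 + 217/3) = 352910/(391/3) = 352910*(3/391) = 1058730/391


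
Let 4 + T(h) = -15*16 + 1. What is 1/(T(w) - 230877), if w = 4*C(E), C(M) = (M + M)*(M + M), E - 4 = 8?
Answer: -1/231120 ≈ -4.3268e-6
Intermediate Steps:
E = 12 (E = 4 + 8 = 12)
C(M) = 4*M² (C(M) = (2*M)*(2*M) = 4*M²)
w = 2304 (w = 4*(4*12²) = 4*(4*144) = 4*576 = 2304)
T(h) = -243 (T(h) = -4 + (-15*16 + 1) = -4 + (-240 + 1) = -4 - 239 = -243)
1/(T(w) - 230877) = 1/(-243 - 230877) = 1/(-231120) = -1/231120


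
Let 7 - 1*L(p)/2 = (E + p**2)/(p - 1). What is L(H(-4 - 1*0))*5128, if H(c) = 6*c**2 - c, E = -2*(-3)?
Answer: -95514128/99 ≈ -9.6479e+5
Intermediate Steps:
E = 6
H(c) = -c + 6*c**2
L(p) = 14 - 2*(6 + p**2)/(-1 + p) (L(p) = 14 - 2*(6 + p**2)/(p - 1) = 14 - 2*(6 + p**2)/(-1 + p))
L(H(-4 - 1*0))*5128 = (2*(-13 - ((-4 - 1*0)*(-1 + 6*(-4 - 1*0)))**2 + 7*((-4 - 1*0)*(-1 + 6*(-4 - 1*0))))/(-1 + (-4 - 1*0)*(-1 + 6*(-4 - 1*0))))*5128 = (2*(-13 - ((-4 + 0)*(-1 + 6*(-4 + 0)))**2 + 7*((-4 + 0)*(-1 + 6*(-4 + 0))))/(-1 + (-4 + 0)*(-1 + 6*(-4 + 0))))*5128 = (2*(-13 - (-4*(-1 + 6*(-4)))**2 + 7*(-4*(-1 + 6*(-4))))/(-1 - 4*(-1 + 6*(-4))))*5128 = (2*(-13 - (-4*(-1 - 24))**2 + 7*(-4*(-1 - 24)))/(-1 - 4*(-1 - 24)))*5128 = (2*(-13 - (-4*(-25))**2 + 7*(-4*(-25)))/(-1 - 4*(-25)))*5128 = (2*(-13 - 1*100**2 + 7*100)/(-1 + 100))*5128 = (2*(-13 - 1*10000 + 700)/99)*5128 = (2*(1/99)*(-13 - 10000 + 700))*5128 = (2*(1/99)*(-9313))*5128 = -18626/99*5128 = -95514128/99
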